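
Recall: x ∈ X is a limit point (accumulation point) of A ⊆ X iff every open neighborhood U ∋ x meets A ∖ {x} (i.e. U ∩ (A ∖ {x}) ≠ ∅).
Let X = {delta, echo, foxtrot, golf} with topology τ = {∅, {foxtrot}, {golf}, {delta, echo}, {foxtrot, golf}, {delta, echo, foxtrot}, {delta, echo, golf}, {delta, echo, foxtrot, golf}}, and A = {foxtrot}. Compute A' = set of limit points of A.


A' = ∅

For each x ∈ X, list the open sets U ∈ τ with x ∈ U, then check whether U ∩ (A ∖ {x}) ≠ ∅ for every such U.
  x = delta: open {delta, echo} ∋ x has {delta, echo} ∩ (A ∖ {delta}) = ∅, so x is NOT a limit point.
  x = echo: open {delta, echo} ∋ x has {delta, echo} ∩ (A ∖ {echo}) = ∅, so x is NOT a limit point.
  x = foxtrot: open {foxtrot} ∋ x has {foxtrot} ∩ (A ∖ {foxtrot}) = ∅, so x is NOT a limit point.
  x = golf: open {golf} ∋ x has {golf} ∩ (A ∖ {golf}) = ∅, so x is NOT a limit point.
Collecting: A' = ∅.


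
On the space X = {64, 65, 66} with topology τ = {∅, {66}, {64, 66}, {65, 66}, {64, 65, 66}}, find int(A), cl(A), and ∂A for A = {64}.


int(A) = ∅, cl(A) = {64}, ∂A = {64}.

Closed sets in (X, τ) are complements of opens:
  closed(X, τ) = {∅, {64}, {65}, {64, 65}, {64, 65, 66}}.
int(A) = ⋃ {U ∈ τ : U ⊆ A}. Opens contained in A: ∅.
Taking the union of these: int(A) = ∅.
cl(A) = ⋂ {C closed : A ⊆ C}. Closed sets containing A: {64}, {64, 65}, {64, 65, 66}.
Intersecting these: cl(A) = {64}.
∂A = cl(A) ∖ int(A) = {64} ∖ ∅ = {64}.


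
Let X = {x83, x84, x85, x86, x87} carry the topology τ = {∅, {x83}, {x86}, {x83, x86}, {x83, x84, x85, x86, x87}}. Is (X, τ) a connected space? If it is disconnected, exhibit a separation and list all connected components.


(X, τ) is connected.

Find clopen sets (U ∈ τ with X ∖ U ∈ τ):
  U = ∅, X ∖ U = {x83, x84, x85, x86, x87} — both open, so U is clopen.
  U = {x83, x84, x85, x86, x87}, X ∖ U = ∅ — both open, so U is clopen.
Only trivial clopens (∅ and X) exist, so (X, τ) is connected.
Compute connected components by grouping points that agree on all clopens:
  component: {x83, x84, x85, x86, x87}


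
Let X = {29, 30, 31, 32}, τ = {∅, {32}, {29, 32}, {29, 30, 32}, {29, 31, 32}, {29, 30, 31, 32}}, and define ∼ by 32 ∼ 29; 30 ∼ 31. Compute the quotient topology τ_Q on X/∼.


X/∼ = {[29=32], [30=31]}; |τ_Q| = 3.

Equivalence classes: [29=32], [30=31].
Quotient map π: X → X/∼ sends 29 ↦ [29=32], 30 ↦ [30=31], 31 ↦ [30=31], 32 ↦ [29=32].
For each subset V ⊆ X/∼, compute π^{-1}(V) ⊆ X and check whether π^{-1}(V) ∈ τ. V is open in τ_Q iff π^{-1}(V) ∈ τ.
  V = {}: π^{-1}(V) = ∅ ∈ τ ✓.
  V = {[29=32]}: π^{-1}(V) = {29, 32} ∈ τ ✓.
  V = {[30=31]}: π^{-1}(V) = {30, 31} ∉ τ ✗.
  V = {[29=32], [30=31]}: π^{-1}(V) = {29, 30, 31, 32} ∈ τ ✓.
Open sets in the quotient: τ_Q = {{}, {[29=32]}, {[29=32], [30=31]}} (3 elements).


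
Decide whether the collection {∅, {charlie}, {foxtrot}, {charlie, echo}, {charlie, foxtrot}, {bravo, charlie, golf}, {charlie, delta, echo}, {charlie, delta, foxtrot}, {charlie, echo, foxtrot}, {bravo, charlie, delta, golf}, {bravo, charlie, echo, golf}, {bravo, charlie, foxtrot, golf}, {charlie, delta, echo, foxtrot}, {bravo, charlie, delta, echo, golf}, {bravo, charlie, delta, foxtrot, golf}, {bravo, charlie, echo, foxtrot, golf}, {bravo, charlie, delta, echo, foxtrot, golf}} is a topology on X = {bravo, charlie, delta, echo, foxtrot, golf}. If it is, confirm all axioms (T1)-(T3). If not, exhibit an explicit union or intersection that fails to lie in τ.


τ is NOT a topology on X.

Axiom (T1): ∅ ∈ τ? Yes; X ∈ τ? Yes.
Axiom (T2/T3): check pairwise unions and intersections of members of τ.
Counterexample for (T3): {charlie, delta, echo} ∩ {charlie, delta, foxtrot} = {charlie, delta} ∉ τ. Therefore τ is NOT a topology.


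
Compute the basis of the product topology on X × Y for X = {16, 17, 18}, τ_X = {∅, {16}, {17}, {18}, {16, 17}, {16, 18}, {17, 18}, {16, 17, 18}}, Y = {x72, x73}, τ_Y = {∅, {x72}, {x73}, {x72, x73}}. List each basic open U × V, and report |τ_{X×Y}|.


Basis B = {∅ × ∅, {16} × {x72}, {16} × {x73}, {17} × {x72}, {17} × {x73}, {18} × {x72}, {18} × {x73}, {16} × {x72, x73}, {16, 17} × {x72}, {16, 18} × {x72}, {16, 17} × {x73}, {16, 18} × {x73}, {17} × {x72, x73}, {17, 18} × {x72}, {17, 18} × {x73}, {18} × {x72, x73}, {16, 17, 18} × {x72}, {16, 17, 18} × {x73}, {16, 17} × {x72, x73}, {16, 18} × {x72, x73}, {17, 18} × {x72, x73}, {16, 17, 18} × {x72, x73}}; |τ_{X×Y}| = 64.

Enumerate products U × V with U ∈ τ_X, V ∈ τ_Y (deduplicated):
  ∅ × ∅ = {} (∅)
  {16} × {x72} = {(16,x72)}
  {16} × {x73} = {(16,x73)}
  {17} × {x72} = {(17,x72)}
  {17} × {x73} = {(17,x73)}
  {18} × {x72} = {(18,x72)}
  {18} × {x73} = {(18,x73)}
  {16} × {x72, x73} = {(16,x72), (16,x73)}
  {16, 17} × {x72} = {(16,x72), (17,x72)}
  {16, 18} × {x72} = {(16,x72), (18,x72)}
  {16, 17} × {x73} = {(16,x73), (17,x73)}
  {16, 18} × {x73} = {(16,x73), (18,x73)}
  {17} × {x72, x73} = {(17,x72), (17,x73)}
  {17, 18} × {x72} = {(17,x72), (18,x72)}
  {17, 18} × {x73} = {(17,x73), (18,x73)}
  {18} × {x72, x73} = {(18,x72), (18,x73)}
  {16, 17, 18} × {x72} = {(16,x72), (17,x72), (18,x72)}
  {16, 17, 18} × {x73} = {(16,x73), (17,x73), (18,x73)}
  {16, 17} × {x72, x73} = {(16,x72), (16,x73), (17,x72), (17,x73)}
  {16, 18} × {x72, x73} = {(16,x72), (16,x73), (18,x72), (18,x73)}
  {17, 18} × {x72, x73} = {(17,x72), (17,x73), (18,x72), (18,x73)}
  {16, 17, 18} × {x72, x73} = {(16,x72), (16,x73), (17,x72), (17,x73), (18,x72), (18,x73)}
These 22 distinct sets form the basis B.
Close under arbitrary unions to get τ_{X×Y}; counting gives |τ_{X×Y}| = 64.


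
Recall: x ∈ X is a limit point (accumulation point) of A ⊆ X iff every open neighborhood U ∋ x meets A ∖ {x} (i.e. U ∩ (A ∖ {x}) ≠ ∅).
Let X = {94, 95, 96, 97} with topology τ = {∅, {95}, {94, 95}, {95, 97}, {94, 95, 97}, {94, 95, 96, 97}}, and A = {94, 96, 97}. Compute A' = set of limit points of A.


A' = {96}

For each x ∈ X, list the open sets U ∈ τ with x ∈ U, then check whether U ∩ (A ∖ {x}) ≠ ∅ for every such U.
  x = 94: open {94, 95} ∋ x has {94, 95} ∩ (A ∖ {94}) = ∅, so x is NOT a limit point.
  x = 95: open {95} ∋ x has {95} ∩ (A ∖ {95}) = ∅, so x is NOT a limit point.
  x = 96: opens ∋ x are {94, 95, 96, 97}; each meets A ∖ {96}, so x IS a limit point.
  x = 97: open {95, 97} ∋ x has {95, 97} ∩ (A ∖ {97}) = ∅, so x is NOT a limit point.
Collecting: A' = {96}.


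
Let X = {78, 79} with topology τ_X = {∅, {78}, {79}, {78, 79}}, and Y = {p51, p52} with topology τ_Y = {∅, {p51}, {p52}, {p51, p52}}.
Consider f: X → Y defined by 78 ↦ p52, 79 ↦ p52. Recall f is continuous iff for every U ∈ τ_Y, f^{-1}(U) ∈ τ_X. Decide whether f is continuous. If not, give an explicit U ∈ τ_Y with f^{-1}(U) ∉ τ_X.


f IS continuous.

Compute f^{-1}(U) for each U ∈ τ_Y:
  U = ∅: f^{-1}(U) = ∅ ∈ τ_X ✓.
  U = {p51}: f^{-1}(U) = ∅ ∈ τ_X ✓.
  U = {p52}: f^{-1}(U) = {78, 79} ∈ τ_X ✓.
  U = {p51, p52}: f^{-1}(U) = {78, 79} ∈ τ_X ✓.
Every preimage lies in τ_X, so f IS continuous.


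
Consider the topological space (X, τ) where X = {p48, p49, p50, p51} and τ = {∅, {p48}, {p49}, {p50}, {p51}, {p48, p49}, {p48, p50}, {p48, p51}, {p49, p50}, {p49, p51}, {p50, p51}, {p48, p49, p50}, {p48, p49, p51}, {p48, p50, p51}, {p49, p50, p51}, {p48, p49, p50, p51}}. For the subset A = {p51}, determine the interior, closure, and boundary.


int(A) = {p51}, cl(A) = {p51}, ∂A = ∅.

Closed sets in (X, τ) are complements of opens:
  closed(X, τ) = {∅, {p48}, {p49}, {p50}, {p51}, {p48, p49}, {p48, p50}, {p48, p51}, {p49, p50}, {p49, p51}, {p50, p51}, {p48, p49, p50}, {p48, p49, p51}, {p48, p50, p51}, {p49, p50, p51}, {p48, p49, p50, p51}}.
int(A) = ⋃ {U ∈ τ : U ⊆ A}. Opens contained in A: ∅, {p51}.
Taking the union of these: int(A) = {p51}.
cl(A) = ⋂ {C closed : A ⊆ C}. Closed sets containing A: {p51}, {p48, p51}, {p49, p51}, {p50, p51}, {p48, p49, p51}, {p48, p50, p51}, {p49, p50, p51}, {p48, p49, p50, p51}.
Intersecting these: cl(A) = {p51}.
∂A = cl(A) ∖ int(A) = {p51} ∖ {p51} = ∅.


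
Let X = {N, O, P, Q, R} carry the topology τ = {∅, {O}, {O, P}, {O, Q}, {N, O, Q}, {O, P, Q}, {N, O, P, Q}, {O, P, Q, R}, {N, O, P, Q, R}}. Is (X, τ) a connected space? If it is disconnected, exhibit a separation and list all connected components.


(X, τ) is connected.

Find clopen sets (U ∈ τ with X ∖ U ∈ τ):
  U = ∅, X ∖ U = {N, O, P, Q, R} — both open, so U is clopen.
  U = {N, O, P, Q, R}, X ∖ U = ∅ — both open, so U is clopen.
Only trivial clopens (∅ and X) exist, so (X, τ) is connected.
Compute connected components by grouping points that agree on all clopens:
  component: {N, O, P, Q, R}


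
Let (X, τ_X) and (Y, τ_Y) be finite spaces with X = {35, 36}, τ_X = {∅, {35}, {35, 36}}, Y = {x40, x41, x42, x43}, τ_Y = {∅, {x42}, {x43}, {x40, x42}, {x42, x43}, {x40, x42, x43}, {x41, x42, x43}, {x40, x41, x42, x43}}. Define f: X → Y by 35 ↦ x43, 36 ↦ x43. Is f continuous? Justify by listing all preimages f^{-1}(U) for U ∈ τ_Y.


f IS continuous.

Compute f^{-1}(U) for each U ∈ τ_Y:
  U = ∅: f^{-1}(U) = ∅ ∈ τ_X ✓.
  U = {x42}: f^{-1}(U) = ∅ ∈ τ_X ✓.
  U = {x43}: f^{-1}(U) = {35, 36} ∈ τ_X ✓.
  U = {x40, x42}: f^{-1}(U) = ∅ ∈ τ_X ✓.
  U = {x42, x43}: f^{-1}(U) = {35, 36} ∈ τ_X ✓.
  U = {x40, x42, x43}: f^{-1}(U) = {35, 36} ∈ τ_X ✓.
  U = {x41, x42, x43}: f^{-1}(U) = {35, 36} ∈ τ_X ✓.
  U = {x40, x41, x42, x43}: f^{-1}(U) = {35, 36} ∈ τ_X ✓.
Every preimage lies in τ_X, so f IS continuous.


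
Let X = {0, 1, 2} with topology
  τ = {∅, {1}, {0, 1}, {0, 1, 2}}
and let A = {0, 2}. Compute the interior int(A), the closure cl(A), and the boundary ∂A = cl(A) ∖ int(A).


int(A) = ∅, cl(A) = {0, 2}, ∂A = {0, 2}.

Closed sets in (X, τ) are complements of opens:
  closed(X, τ) = {∅, {2}, {0, 2}, {0, 1, 2}}.
int(A) = ⋃ {U ∈ τ : U ⊆ A}. Opens contained in A: ∅.
Taking the union of these: int(A) = ∅.
cl(A) = ⋂ {C closed : A ⊆ C}. Closed sets containing A: {0, 2}, {0, 1, 2}.
Intersecting these: cl(A) = {0, 2}.
∂A = cl(A) ∖ int(A) = {0, 2} ∖ ∅ = {0, 2}.


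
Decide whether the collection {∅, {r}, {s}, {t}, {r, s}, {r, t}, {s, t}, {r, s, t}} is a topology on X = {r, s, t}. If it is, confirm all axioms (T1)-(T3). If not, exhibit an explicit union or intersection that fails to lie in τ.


τ IS a topology on X.

Axiom (T1): ∅ ∈ τ? Yes; X ∈ τ? Yes.
Axiom (T2/T3): check pairwise unions and intersections of members of τ.
All pairwise intersections and unions checked — each lies in τ. Therefore τ satisfies (T1), (T2), (T3): it IS a topology on X.


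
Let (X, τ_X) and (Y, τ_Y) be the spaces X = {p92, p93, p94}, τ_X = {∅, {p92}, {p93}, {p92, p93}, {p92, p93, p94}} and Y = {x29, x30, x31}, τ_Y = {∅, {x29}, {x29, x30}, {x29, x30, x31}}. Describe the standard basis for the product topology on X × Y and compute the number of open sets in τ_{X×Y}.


Basis B = {∅ × ∅, {p92} × {x29}, {p93} × {x29}, {p92} × {x29, x30}, {p92, p93} × {x29}, {p93} × {x29, x30}, {p92} × {x29, x30, x31}, {p92, p93, p94} × {x29}, {p93} × {x29, x30, x31}, {p92, p93} × {x29, x30}, {p92, p93} × {x29, x30, x31}, {p92, p93, p94} × {x29, x30}, {p92, p93, p94} × {x29, x30, x31}}; |τ_{X×Y}| = 30.

Enumerate products U × V with U ∈ τ_X, V ∈ τ_Y (deduplicated):
  ∅ × ∅ = {} (∅)
  {p92} × {x29} = {(p92,x29)}
  {p93} × {x29} = {(p93,x29)}
  {p92} × {x29, x30} = {(p92,x29), (p92,x30)}
  {p92, p93} × {x29} = {(p92,x29), (p93,x29)}
  {p93} × {x29, x30} = {(p93,x29), (p93,x30)}
  {p92} × {x29, x30, x31} = {(p92,x29), (p92,x30), (p92,x31)}
  {p92, p93, p94} × {x29} = {(p92,x29), (p93,x29), (p94,x29)}
  {p93} × {x29, x30, x31} = {(p93,x29), (p93,x30), (p93,x31)}
  {p92, p93} × {x29, x30} = {(p92,x29), (p92,x30), (p93,x29), (p93,x30)}
  {p92, p93} × {x29, x30, x31} = {(p92,x29), (p92,x30), (p92,x31), (p93,x29), (p93,x30), (p93,x31)}
  {p92, p93, p94} × {x29, x30} = {(p92,x29), (p92,x30), (p93,x29), (p93,x30), (p94,x29), (p94,x30)}
  {p92, p93, p94} × {x29, x30, x31} = {(p92,x29), (p92,x30), (p92,x31), (p93,x29), (p93,x30), (p93,x31), (p94,x29), (p94,x30), (p94,x31)}
These 13 distinct sets form the basis B.
Close under arbitrary unions to get τ_{X×Y}; counting gives |τ_{X×Y}| = 30.


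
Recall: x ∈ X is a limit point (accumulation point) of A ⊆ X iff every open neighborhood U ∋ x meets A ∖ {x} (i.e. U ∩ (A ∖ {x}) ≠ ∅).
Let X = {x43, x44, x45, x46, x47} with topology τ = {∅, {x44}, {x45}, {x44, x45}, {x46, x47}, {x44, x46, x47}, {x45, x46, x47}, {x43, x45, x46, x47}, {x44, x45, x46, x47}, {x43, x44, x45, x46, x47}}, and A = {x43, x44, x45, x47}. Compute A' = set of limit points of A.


A' = {x43, x46}

For each x ∈ X, list the open sets U ∈ τ with x ∈ U, then check whether U ∩ (A ∖ {x}) ≠ ∅ for every such U.
  x = x43: opens ∋ x are {x43, x45, x46, x47}, {x43, x44, x45, x46, x47}; each meets A ∖ {x43}, so x IS a limit point.
  x = x44: open {x44} ∋ x has {x44} ∩ (A ∖ {x44}) = ∅, so x is NOT a limit point.
  x = x45: open {x45} ∋ x has {x45} ∩ (A ∖ {x45}) = ∅, so x is NOT a limit point.
  x = x46: opens ∋ x are {x46, x47}, {x44, x46, x47}, {x45, x46, x47}, {x43, x45, x46, x47}, {x44, x45, x46, x47}, {x43, x44, x45, x46, x47}; each meets A ∖ {x46}, so x IS a limit point.
  x = x47: open {x46, x47} ∋ x has {x46, x47} ∩ (A ∖ {x47}) = ∅, so x is NOT a limit point.
Collecting: A' = {x43, x46}.


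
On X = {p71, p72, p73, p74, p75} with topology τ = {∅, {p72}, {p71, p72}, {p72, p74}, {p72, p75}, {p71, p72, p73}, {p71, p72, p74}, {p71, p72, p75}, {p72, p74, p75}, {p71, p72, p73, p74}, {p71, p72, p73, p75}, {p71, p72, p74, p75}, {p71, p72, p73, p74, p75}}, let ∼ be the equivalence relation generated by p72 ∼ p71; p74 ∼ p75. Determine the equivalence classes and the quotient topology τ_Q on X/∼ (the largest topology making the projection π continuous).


X/∼ = {[p71=p72], [p73], [p74=p75]}; |τ_Q| = 5.

Equivalence classes: [p71=p72], [p73], [p74=p75].
Quotient map π: X → X/∼ sends p71 ↦ [p71=p72], p72 ↦ [p71=p72], p73 ↦ [p73], p74 ↦ [p74=p75], p75 ↦ [p74=p75].
For each subset V ⊆ X/∼, compute π^{-1}(V) ⊆ X and check whether π^{-1}(V) ∈ τ. V is open in τ_Q iff π^{-1}(V) ∈ τ.
  V = {}: π^{-1}(V) = ∅ ∈ τ ✓.
  V = {[p71=p72]}: π^{-1}(V) = {p71, p72} ∈ τ ✓.
  V = {[p73]}: π^{-1}(V) = {p73} ∉ τ ✗.
  V = {[p71=p72], [p73]}: π^{-1}(V) = {p71, p72, p73} ∈ τ ✓.
  V = {[p74=p75]}: π^{-1}(V) = {p74, p75} ∉ τ ✗.
  V = {[p71=p72], [p74=p75]}: π^{-1}(V) = {p71, p72, p74, p75} ∈ τ ✓.
  V = {[p73], [p74=p75]}: π^{-1}(V) = {p73, p74, p75} ∉ τ ✗.
  V = {[p71=p72], [p73], [p74=p75]}: π^{-1}(V) = {p71, p72, p73, p74, p75} ∈ τ ✓.
Open sets in the quotient: τ_Q = {{}, {[p71=p72]}, {[p71=p72], [p73]}, {[p71=p72], [p74=p75]}, {[p71=p72], [p73], [p74=p75]}} (5 elements).


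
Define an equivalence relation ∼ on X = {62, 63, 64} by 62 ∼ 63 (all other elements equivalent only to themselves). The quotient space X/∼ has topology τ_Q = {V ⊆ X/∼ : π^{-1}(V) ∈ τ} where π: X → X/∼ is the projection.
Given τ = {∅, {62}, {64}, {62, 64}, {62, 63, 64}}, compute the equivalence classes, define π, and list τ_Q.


X/∼ = {[62=63], [64]}; |τ_Q| = 3.

Equivalence classes: [62=63], [64].
Quotient map π: X → X/∼ sends 62 ↦ [62=63], 63 ↦ [62=63], 64 ↦ [64].
For each subset V ⊆ X/∼, compute π^{-1}(V) ⊆ X and check whether π^{-1}(V) ∈ τ. V is open in τ_Q iff π^{-1}(V) ∈ τ.
  V = {}: π^{-1}(V) = ∅ ∈ τ ✓.
  V = {[62=63]}: π^{-1}(V) = {62, 63} ∉ τ ✗.
  V = {[64]}: π^{-1}(V) = {64} ∈ τ ✓.
  V = {[62=63], [64]}: π^{-1}(V) = {62, 63, 64} ∈ τ ✓.
Open sets in the quotient: τ_Q = {{}, {[64]}, {[62=63], [64]}} (3 elements).


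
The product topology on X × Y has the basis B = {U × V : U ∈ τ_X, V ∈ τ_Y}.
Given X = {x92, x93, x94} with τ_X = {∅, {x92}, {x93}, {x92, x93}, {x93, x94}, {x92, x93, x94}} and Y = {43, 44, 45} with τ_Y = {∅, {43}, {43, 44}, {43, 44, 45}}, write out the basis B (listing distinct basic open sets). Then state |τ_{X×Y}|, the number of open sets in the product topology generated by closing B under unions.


Basis B = {∅ × ∅, {x92} × {43}, {x93} × {43}, {x92} × {43, 44}, {x92, x93} × {43}, {x93} × {43, 44}, {x93, x94} × {43}, {x92} × {43, 44, 45}, {x92, x93, x94} × {43}, {x93} × {43, 44, 45}, {x92, x93} × {43, 44}, {x93, x94} × {43, 44}, {x92, x93} × {43, 44, 45}, {x92, x93, x94} × {43, 44}, {x93, x94} × {43, 44, 45}, {x92, x93, x94} × {43, 44, 45}}; |τ_{X×Y}| = 40.

Enumerate products U × V with U ∈ τ_X, V ∈ τ_Y (deduplicated):
  ∅ × ∅ = {} (∅)
  {x92} × {43} = {(x92,43)}
  {x93} × {43} = {(x93,43)}
  {x92} × {43, 44} = {(x92,43), (x92,44)}
  {x92, x93} × {43} = {(x92,43), (x93,43)}
  {x93} × {43, 44} = {(x93,43), (x93,44)}
  {x93, x94} × {43} = {(x93,43), (x94,43)}
  {x92} × {43, 44, 45} = {(x92,43), (x92,44), (x92,45)}
  {x92, x93, x94} × {43} = {(x92,43), (x93,43), (x94,43)}
  {x93} × {43, 44, 45} = {(x93,43), (x93,44), (x93,45)}
  {x92, x93} × {43, 44} = {(x92,43), (x92,44), (x93,43), (x93,44)}
  {x93, x94} × {43, 44} = {(x93,43), (x93,44), (x94,43), (x94,44)}
  {x92, x93} × {43, 44, 45} = {(x92,43), (x92,44), (x92,45), (x93,43), (x93,44), (x93,45)}
  {x92, x93, x94} × {43, 44} = {(x92,43), (x92,44), (x93,43), (x93,44), (x94,43), (x94,44)}
  {x93, x94} × {43, 44, 45} = {(x93,43), (x93,44), (x93,45), (x94,43), (x94,44), (x94,45)}
  {x92, x93, x94} × {43, 44, 45} = {(x92,43), (x92,44), (x92,45), (x93,43), (x93,44), (x93,45), (x94,43), (x94,44), (x94,45)}
These 16 distinct sets form the basis B.
Close under arbitrary unions to get τ_{X×Y}; counting gives |τ_{X×Y}| = 40.


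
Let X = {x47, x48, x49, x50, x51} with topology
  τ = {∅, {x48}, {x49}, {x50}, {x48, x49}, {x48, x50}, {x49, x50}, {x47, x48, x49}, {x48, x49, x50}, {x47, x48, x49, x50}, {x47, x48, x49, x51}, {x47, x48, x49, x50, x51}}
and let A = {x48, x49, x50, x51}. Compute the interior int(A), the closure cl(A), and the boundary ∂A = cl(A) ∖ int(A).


int(A) = {x48, x49, x50}, cl(A) = {x47, x48, x49, x50, x51}, ∂A = {x47, x51}.

Closed sets in (X, τ) are complements of opens:
  closed(X, τ) = {∅, {x50}, {x51}, {x47, x51}, {x50, x51}, {x47, x48, x51}, {x47, x49, x51}, {x47, x50, x51}, {x47, x48, x49, x51}, {x47, x48, x50, x51}, {x47, x49, x50, x51}, {x47, x48, x49, x50, x51}}.
int(A) = ⋃ {U ∈ τ : U ⊆ A}. Opens contained in A: ∅, {x48}, {x49}, {x50}, {x48, x49}, {x48, x50}, {x49, x50}, {x48, x49, x50}.
Taking the union of these: int(A) = {x48, x49, x50}.
cl(A) = ⋂ {C closed : A ⊆ C}. Closed sets containing A: {x47, x48, x49, x50, x51}.
Intersecting these: cl(A) = {x47, x48, x49, x50, x51}.
∂A = cl(A) ∖ int(A) = {x47, x48, x49, x50, x51} ∖ {x48, x49, x50} = {x47, x51}.


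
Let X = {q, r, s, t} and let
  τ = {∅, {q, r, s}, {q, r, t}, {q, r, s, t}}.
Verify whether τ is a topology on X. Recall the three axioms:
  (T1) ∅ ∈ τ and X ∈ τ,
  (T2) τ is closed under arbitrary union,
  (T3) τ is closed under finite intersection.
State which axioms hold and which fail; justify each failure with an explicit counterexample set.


τ is NOT a topology on X.

Axiom (T1): ∅ ∈ τ? Yes; X ∈ τ? Yes.
Axiom (T2/T3): check pairwise unions and intersections of members of τ.
Counterexample for (T3): {q, r, s} ∩ {q, r, t} = {q, r} ∉ τ. Therefore τ is NOT a topology.


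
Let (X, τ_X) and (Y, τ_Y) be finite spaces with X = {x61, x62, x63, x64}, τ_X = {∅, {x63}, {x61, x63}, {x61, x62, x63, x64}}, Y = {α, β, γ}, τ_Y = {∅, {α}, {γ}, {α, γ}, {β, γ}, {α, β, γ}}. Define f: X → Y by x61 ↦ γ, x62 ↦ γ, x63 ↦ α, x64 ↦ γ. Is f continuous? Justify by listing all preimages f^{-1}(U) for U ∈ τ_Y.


f is NOT continuous.

Compute f^{-1}(U) for each U ∈ τ_Y:
  U = ∅: f^{-1}(U) = ∅ ∈ τ_X ✓.
  U = {α}: f^{-1}(U) = {x63} ∈ τ_X ✓.
  U = {γ}: f^{-1}(U) = {x61, x62, x64} ∉ τ_X ✗.
  U = {α, γ}: f^{-1}(U) = {x61, x62, x63, x64} ∈ τ_X ✓.
  U = {β, γ}: f^{-1}(U) = {x61, x62, x64} ∉ τ_X ✗.
  U = {α, β, γ}: f^{-1}(U) = {x61, x62, x63, x64} ∈ τ_X ✓.
Found U = {γ} with f^{-1}(U) = {x61, x62, x64} not in τ_X. Therefore f is NOT continuous.


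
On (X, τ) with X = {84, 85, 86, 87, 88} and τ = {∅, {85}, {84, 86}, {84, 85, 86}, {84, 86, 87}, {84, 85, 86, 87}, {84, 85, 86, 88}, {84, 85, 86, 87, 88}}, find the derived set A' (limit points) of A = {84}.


A' = {86, 87, 88}

For each x ∈ X, list the open sets U ∈ τ with x ∈ U, then check whether U ∩ (A ∖ {x}) ≠ ∅ for every such U.
  x = 84: open {84, 86} ∋ x has {84, 86} ∩ (A ∖ {84}) = ∅, so x is NOT a limit point.
  x = 85: open {85} ∋ x has {85} ∩ (A ∖ {85}) = ∅, so x is NOT a limit point.
  x = 86: opens ∋ x are {84, 86}, {84, 85, 86}, {84, 86, 87}, {84, 85, 86, 87}, {84, 85, 86, 88}, {84, 85, 86, 87, 88}; each meets A ∖ {86}, so x IS a limit point.
  x = 87: opens ∋ x are {84, 86, 87}, {84, 85, 86, 87}, {84, 85, 86, 87, 88}; each meets A ∖ {87}, so x IS a limit point.
  x = 88: opens ∋ x are {84, 85, 86, 88}, {84, 85, 86, 87, 88}; each meets A ∖ {88}, so x IS a limit point.
Collecting: A' = {86, 87, 88}.


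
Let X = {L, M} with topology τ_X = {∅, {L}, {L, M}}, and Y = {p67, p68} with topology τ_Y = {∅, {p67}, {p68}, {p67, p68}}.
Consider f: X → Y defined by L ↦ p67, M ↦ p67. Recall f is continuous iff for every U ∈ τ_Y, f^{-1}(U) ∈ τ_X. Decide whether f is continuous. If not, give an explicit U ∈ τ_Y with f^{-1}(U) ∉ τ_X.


f IS continuous.

Compute f^{-1}(U) for each U ∈ τ_Y:
  U = ∅: f^{-1}(U) = ∅ ∈ τ_X ✓.
  U = {p67}: f^{-1}(U) = {L, M} ∈ τ_X ✓.
  U = {p68}: f^{-1}(U) = ∅ ∈ τ_X ✓.
  U = {p67, p68}: f^{-1}(U) = {L, M} ∈ τ_X ✓.
Every preimage lies in τ_X, so f IS continuous.


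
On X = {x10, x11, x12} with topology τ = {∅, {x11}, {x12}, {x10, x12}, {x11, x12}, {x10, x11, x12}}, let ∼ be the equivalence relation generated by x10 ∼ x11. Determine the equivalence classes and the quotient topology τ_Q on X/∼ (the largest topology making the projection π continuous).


X/∼ = {[x10=x11], [x12]}; |τ_Q| = 3.

Equivalence classes: [x10=x11], [x12].
Quotient map π: X → X/∼ sends x10 ↦ [x10=x11], x11 ↦ [x10=x11], x12 ↦ [x12].
For each subset V ⊆ X/∼, compute π^{-1}(V) ⊆ X and check whether π^{-1}(V) ∈ τ. V is open in τ_Q iff π^{-1}(V) ∈ τ.
  V = {}: π^{-1}(V) = ∅ ∈ τ ✓.
  V = {[x10=x11]}: π^{-1}(V) = {x10, x11} ∉ τ ✗.
  V = {[x12]}: π^{-1}(V) = {x12} ∈ τ ✓.
  V = {[x10=x11], [x12]}: π^{-1}(V) = {x10, x11, x12} ∈ τ ✓.
Open sets in the quotient: τ_Q = {{}, {[x12]}, {[x10=x11], [x12]}} (3 elements).


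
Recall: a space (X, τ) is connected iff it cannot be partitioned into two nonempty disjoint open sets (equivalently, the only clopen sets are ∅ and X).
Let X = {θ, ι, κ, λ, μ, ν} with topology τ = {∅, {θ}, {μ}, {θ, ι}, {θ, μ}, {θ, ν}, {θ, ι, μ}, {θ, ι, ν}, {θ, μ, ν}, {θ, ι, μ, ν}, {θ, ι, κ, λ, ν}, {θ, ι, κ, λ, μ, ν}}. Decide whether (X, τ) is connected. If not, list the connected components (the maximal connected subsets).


(X, τ) is disconnected; components = [{μ}, {θ, ι, κ, λ, ν}].

Find clopen sets (U ∈ τ with X ∖ U ∈ τ):
  U = ∅, X ∖ U = {θ, ι, κ, λ, μ, ν} — both open, so U is clopen.
  U = {μ}, X ∖ U = {θ, ι, κ, λ, ν} — both open, so U is clopen.
  U = {θ, ι, κ, λ, ν}, X ∖ U = {μ} — both open, so U is clopen.
  U = {θ, ι, κ, λ, μ, ν}, X ∖ U = ∅ — both open, so U is clopen.
Nontrivial clopen(s) exist: e.g. {θ, ι, κ, λ, ν}. So (X, τ) is disconnected.
Compute connected components by grouping points that agree on all clopens:
  component: {μ}
  component: {θ, ι, κ, λ, ν}


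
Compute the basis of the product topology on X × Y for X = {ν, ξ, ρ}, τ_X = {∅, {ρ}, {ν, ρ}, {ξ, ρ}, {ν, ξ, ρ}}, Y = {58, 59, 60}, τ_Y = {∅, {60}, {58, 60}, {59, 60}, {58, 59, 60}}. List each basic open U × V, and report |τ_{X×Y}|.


Basis B = {∅ × ∅, {ρ} × {60}, {ν, ρ} × {60}, {ξ, ρ} × {60}, {ρ} × {58, 60}, {ρ} × {59, 60}, {ν, ξ, ρ} × {60}, {ρ} × {58, 59, 60}, {ν, ρ} × {58, 60}, {ν, ρ} × {59, 60}, {ξ, ρ} × {58, 60}, {ξ, ρ} × {59, 60}, {ν, ρ} × {58, 59, 60}, {ν, ξ, ρ} × {58, 60}, {ν, ξ, ρ} × {59, 60}, {ξ, ρ} × {58, 59, 60}, {ν, ξ, ρ} × {58, 59, 60}}; |τ_{X×Y}| = 48.

Enumerate products U × V with U ∈ τ_X, V ∈ τ_Y (deduplicated):
  ∅ × ∅ = {} (∅)
  {ρ} × {60} = {(ρ,60)}
  {ν, ρ} × {60} = {(ν,60), (ρ,60)}
  {ξ, ρ} × {60} = {(ξ,60), (ρ,60)}
  {ρ} × {58, 60} = {(ρ,58), (ρ,60)}
  {ρ} × {59, 60} = {(ρ,59), (ρ,60)}
  {ν, ξ, ρ} × {60} = {(ν,60), (ξ,60), (ρ,60)}
  {ρ} × {58, 59, 60} = {(ρ,58), (ρ,59), (ρ,60)}
  {ν, ρ} × {58, 60} = {(ν,58), (ν,60), (ρ,58), (ρ,60)}
  {ν, ρ} × {59, 60} = {(ν,59), (ν,60), (ρ,59), (ρ,60)}
  {ξ, ρ} × {58, 60} = {(ξ,58), (ξ,60), (ρ,58), (ρ,60)}
  {ξ, ρ} × {59, 60} = {(ξ,59), (ξ,60), (ρ,59), (ρ,60)}
  {ν, ρ} × {58, 59, 60} = {(ν,58), (ν,59), (ν,60), (ρ,58), (ρ,59), (ρ,60)}
  {ν, ξ, ρ} × {58, 60} = {(ν,58), (ν,60), (ξ,58), (ξ,60), (ρ,58), (ρ,60)}
  {ν, ξ, ρ} × {59, 60} = {(ν,59), (ν,60), (ξ,59), (ξ,60), (ρ,59), (ρ,60)}
  {ξ, ρ} × {58, 59, 60} = {(ξ,58), (ξ,59), (ξ,60), (ρ,58), (ρ,59), (ρ,60)}
  {ν, ξ, ρ} × {58, 59, 60} = {(ν,58), (ν,59), (ν,60), (ξ,58), (ξ,59), (ξ,60), (ρ,58), (ρ,59), (ρ,60)}
These 17 distinct sets form the basis B.
Close under arbitrary unions to get τ_{X×Y}; counting gives |τ_{X×Y}| = 48.


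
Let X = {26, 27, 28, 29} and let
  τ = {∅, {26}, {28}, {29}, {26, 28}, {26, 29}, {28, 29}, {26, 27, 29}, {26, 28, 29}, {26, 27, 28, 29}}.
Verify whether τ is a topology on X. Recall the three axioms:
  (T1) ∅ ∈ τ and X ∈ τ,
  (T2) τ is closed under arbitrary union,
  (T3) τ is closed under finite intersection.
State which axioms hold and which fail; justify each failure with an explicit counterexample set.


τ IS a topology on X.

Axiom (T1): ∅ ∈ τ? Yes; X ∈ τ? Yes.
Axiom (T2/T3): check pairwise unions and intersections of members of τ.
All pairwise intersections and unions checked — each lies in τ. Therefore τ satisfies (T1), (T2), (T3): it IS a topology on X.


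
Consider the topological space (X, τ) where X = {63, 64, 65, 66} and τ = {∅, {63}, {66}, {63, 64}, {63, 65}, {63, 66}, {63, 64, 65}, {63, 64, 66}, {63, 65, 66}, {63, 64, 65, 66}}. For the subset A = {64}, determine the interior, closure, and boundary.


int(A) = ∅, cl(A) = {64}, ∂A = {64}.

Closed sets in (X, τ) are complements of opens:
  closed(X, τ) = {∅, {64}, {65}, {66}, {64, 65}, {64, 66}, {65, 66}, {63, 64, 65}, {64, 65, 66}, {63, 64, 65, 66}}.
int(A) = ⋃ {U ∈ τ : U ⊆ A}. Opens contained in A: ∅.
Taking the union of these: int(A) = ∅.
cl(A) = ⋂ {C closed : A ⊆ C}. Closed sets containing A: {64}, {64, 65}, {64, 66}, {63, 64, 65}, {64, 65, 66}, {63, 64, 65, 66}.
Intersecting these: cl(A) = {64}.
∂A = cl(A) ∖ int(A) = {64} ∖ ∅ = {64}.


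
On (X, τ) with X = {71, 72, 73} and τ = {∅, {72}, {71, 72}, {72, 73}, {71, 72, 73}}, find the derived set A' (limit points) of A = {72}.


A' = {71, 73}

For each x ∈ X, list the open sets U ∈ τ with x ∈ U, then check whether U ∩ (A ∖ {x}) ≠ ∅ for every such U.
  x = 71: opens ∋ x are {71, 72}, {71, 72, 73}; each meets A ∖ {71}, so x IS a limit point.
  x = 72: open {72} ∋ x has {72} ∩ (A ∖ {72}) = ∅, so x is NOT a limit point.
  x = 73: opens ∋ x are {72, 73}, {71, 72, 73}; each meets A ∖ {73}, so x IS a limit point.
Collecting: A' = {71, 73}.


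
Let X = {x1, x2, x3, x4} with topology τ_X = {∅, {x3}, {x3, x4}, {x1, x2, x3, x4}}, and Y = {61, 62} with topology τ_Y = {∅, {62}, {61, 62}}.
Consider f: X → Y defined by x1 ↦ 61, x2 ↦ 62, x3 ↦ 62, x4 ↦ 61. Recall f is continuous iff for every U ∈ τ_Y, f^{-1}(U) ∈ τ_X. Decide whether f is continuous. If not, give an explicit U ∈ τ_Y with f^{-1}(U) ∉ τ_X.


f is NOT continuous.

Compute f^{-1}(U) for each U ∈ τ_Y:
  U = ∅: f^{-1}(U) = ∅ ∈ τ_X ✓.
  U = {62}: f^{-1}(U) = {x2, x3} ∉ τ_X ✗.
  U = {61, 62}: f^{-1}(U) = {x1, x2, x3, x4} ∈ τ_X ✓.
Found U = {62} with f^{-1}(U) = {x2, x3} not in τ_X. Therefore f is NOT continuous.


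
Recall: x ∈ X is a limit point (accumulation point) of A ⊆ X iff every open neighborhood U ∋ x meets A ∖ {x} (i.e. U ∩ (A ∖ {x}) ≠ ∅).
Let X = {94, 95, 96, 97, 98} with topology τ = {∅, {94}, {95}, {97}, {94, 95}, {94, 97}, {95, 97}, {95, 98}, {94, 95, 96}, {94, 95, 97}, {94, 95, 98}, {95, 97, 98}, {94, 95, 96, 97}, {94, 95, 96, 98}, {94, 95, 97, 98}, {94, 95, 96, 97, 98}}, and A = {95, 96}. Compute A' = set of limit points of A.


A' = {96, 98}

For each x ∈ X, list the open sets U ∈ τ with x ∈ U, then check whether U ∩ (A ∖ {x}) ≠ ∅ for every such U.
  x = 94: open {94} ∋ x has {94} ∩ (A ∖ {94}) = ∅, so x is NOT a limit point.
  x = 95: open {95} ∋ x has {95} ∩ (A ∖ {95}) = ∅, so x is NOT a limit point.
  x = 96: opens ∋ x are {94, 95, 96}, {94, 95, 96, 97}, {94, 95, 96, 98}, {94, 95, 96, 97, 98}; each meets A ∖ {96}, so x IS a limit point.
  x = 97: open {97} ∋ x has {97} ∩ (A ∖ {97}) = ∅, so x is NOT a limit point.
  x = 98: opens ∋ x are {95, 98}, {94, 95, 98}, {95, 97, 98}, {94, 95, 96, 98}, {94, 95, 97, 98}, {94, 95, 96, 97, 98}; each meets A ∖ {98}, so x IS a limit point.
Collecting: A' = {96, 98}.


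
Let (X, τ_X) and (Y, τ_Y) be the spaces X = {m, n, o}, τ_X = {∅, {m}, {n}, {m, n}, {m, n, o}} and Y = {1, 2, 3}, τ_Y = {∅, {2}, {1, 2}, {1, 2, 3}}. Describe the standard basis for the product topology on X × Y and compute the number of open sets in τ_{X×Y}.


Basis B = {∅ × ∅, {m} × {2}, {n} × {2}, {m} × {1, 2}, {m, n} × {2}, {n} × {1, 2}, {m} × {1, 2, 3}, {m, n, o} × {2}, {n} × {1, 2, 3}, {m, n} × {1, 2}, {m, n} × {1, 2, 3}, {m, n, o} × {1, 2}, {m, n, o} × {1, 2, 3}}; |τ_{X×Y}| = 30.

Enumerate products U × V with U ∈ τ_X, V ∈ τ_Y (deduplicated):
  ∅ × ∅ = {} (∅)
  {m} × {2} = {(m,2)}
  {n} × {2} = {(n,2)}
  {m} × {1, 2} = {(m,1), (m,2)}
  {m, n} × {2} = {(m,2), (n,2)}
  {n} × {1, 2} = {(n,1), (n,2)}
  {m} × {1, 2, 3} = {(m,1), (m,2), (m,3)}
  {m, n, o} × {2} = {(m,2), (n,2), (o,2)}
  {n} × {1, 2, 3} = {(n,1), (n,2), (n,3)}
  {m, n} × {1, 2} = {(m,1), (m,2), (n,1), (n,2)}
  {m, n} × {1, 2, 3} = {(m,1), (m,2), (m,3), (n,1), (n,2), (n,3)}
  {m, n, o} × {1, 2} = {(m,1), (m,2), (n,1), (n,2), (o,1), (o,2)}
  {m, n, o} × {1, 2, 3} = {(m,1), (m,2), (m,3), (n,1), (n,2), (n,3), (o,1), (o,2), (o,3)}
These 13 distinct sets form the basis B.
Close under arbitrary unions to get τ_{X×Y}; counting gives |τ_{X×Y}| = 30.


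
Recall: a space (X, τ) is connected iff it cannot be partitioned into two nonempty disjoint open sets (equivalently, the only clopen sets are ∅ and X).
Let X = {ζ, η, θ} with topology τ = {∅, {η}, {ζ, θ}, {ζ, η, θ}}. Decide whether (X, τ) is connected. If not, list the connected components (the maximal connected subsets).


(X, τ) is disconnected; components = [{η}, {ζ, θ}].

Find clopen sets (U ∈ τ with X ∖ U ∈ τ):
  U = ∅, X ∖ U = {ζ, η, θ} — both open, so U is clopen.
  U = {η}, X ∖ U = {ζ, θ} — both open, so U is clopen.
  U = {ζ, θ}, X ∖ U = {η} — both open, so U is clopen.
  U = {ζ, η, θ}, X ∖ U = ∅ — both open, so U is clopen.
Nontrivial clopen(s) exist: e.g. {η}. So (X, τ) is disconnected.
Compute connected components by grouping points that agree on all clopens:
  component: {η}
  component: {ζ, θ}


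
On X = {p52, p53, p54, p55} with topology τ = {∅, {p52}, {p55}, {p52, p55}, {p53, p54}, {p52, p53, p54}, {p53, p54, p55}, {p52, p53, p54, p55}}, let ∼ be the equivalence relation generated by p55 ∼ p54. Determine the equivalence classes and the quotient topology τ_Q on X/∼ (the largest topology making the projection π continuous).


X/∼ = {[p52], [p53], [p54=p55]}; |τ_Q| = 4.

Equivalence classes: [p52], [p53], [p54=p55].
Quotient map π: X → X/∼ sends p52 ↦ [p52], p53 ↦ [p53], p54 ↦ [p54=p55], p55 ↦ [p54=p55].
For each subset V ⊆ X/∼, compute π^{-1}(V) ⊆ X and check whether π^{-1}(V) ∈ τ. V is open in τ_Q iff π^{-1}(V) ∈ τ.
  V = {}: π^{-1}(V) = ∅ ∈ τ ✓.
  V = {[p52]}: π^{-1}(V) = {p52} ∈ τ ✓.
  V = {[p53]}: π^{-1}(V) = {p53} ∉ τ ✗.
  V = {[p52], [p53]}: π^{-1}(V) = {p52, p53} ∉ τ ✗.
  V = {[p54=p55]}: π^{-1}(V) = {p54, p55} ∉ τ ✗.
  V = {[p52], [p54=p55]}: π^{-1}(V) = {p52, p54, p55} ∉ τ ✗.
  V = {[p53], [p54=p55]}: π^{-1}(V) = {p53, p54, p55} ∈ τ ✓.
  V = {[p52], [p53], [p54=p55]}: π^{-1}(V) = {p52, p53, p54, p55} ∈ τ ✓.
Open sets in the quotient: τ_Q = {{}, {[p52]}, {[p53], [p54=p55]}, {[p52], [p53], [p54=p55]}} (4 elements).


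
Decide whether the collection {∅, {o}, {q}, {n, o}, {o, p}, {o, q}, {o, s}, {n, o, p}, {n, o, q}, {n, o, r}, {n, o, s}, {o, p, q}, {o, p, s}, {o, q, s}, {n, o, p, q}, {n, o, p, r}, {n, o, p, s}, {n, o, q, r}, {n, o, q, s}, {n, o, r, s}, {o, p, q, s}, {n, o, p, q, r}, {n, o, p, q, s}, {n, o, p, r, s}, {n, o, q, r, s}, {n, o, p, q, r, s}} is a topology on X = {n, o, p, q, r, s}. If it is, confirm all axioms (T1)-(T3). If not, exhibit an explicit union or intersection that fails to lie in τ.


τ IS a topology on X.

Axiom (T1): ∅ ∈ τ? Yes; X ∈ τ? Yes.
Axiom (T2/T3): check pairwise unions and intersections of members of τ.
All pairwise intersections and unions checked — each lies in τ. Therefore τ satisfies (T1), (T2), (T3): it IS a topology on X.


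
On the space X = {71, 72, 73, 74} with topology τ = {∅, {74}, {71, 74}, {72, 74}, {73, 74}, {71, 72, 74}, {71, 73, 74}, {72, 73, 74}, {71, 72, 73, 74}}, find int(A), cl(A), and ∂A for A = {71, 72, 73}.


int(A) = ∅, cl(A) = {71, 72, 73}, ∂A = {71, 72, 73}.

Closed sets in (X, τ) are complements of opens:
  closed(X, τ) = {∅, {71}, {72}, {73}, {71, 72}, {71, 73}, {72, 73}, {71, 72, 73}, {71, 72, 73, 74}}.
int(A) = ⋃ {U ∈ τ : U ⊆ A}. Opens contained in A: ∅.
Taking the union of these: int(A) = ∅.
cl(A) = ⋂ {C closed : A ⊆ C}. Closed sets containing A: {71, 72, 73}, {71, 72, 73, 74}.
Intersecting these: cl(A) = {71, 72, 73}.
∂A = cl(A) ∖ int(A) = {71, 72, 73} ∖ ∅ = {71, 72, 73}.


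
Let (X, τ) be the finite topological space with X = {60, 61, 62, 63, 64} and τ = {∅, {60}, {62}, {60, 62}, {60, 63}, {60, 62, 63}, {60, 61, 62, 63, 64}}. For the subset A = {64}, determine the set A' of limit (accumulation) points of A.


A' = {61}

For each x ∈ X, list the open sets U ∈ τ with x ∈ U, then check whether U ∩ (A ∖ {x}) ≠ ∅ for every such U.
  x = 60: open {60} ∋ x has {60} ∩ (A ∖ {60}) = ∅, so x is NOT a limit point.
  x = 61: opens ∋ x are {60, 61, 62, 63, 64}; each meets A ∖ {61}, so x IS a limit point.
  x = 62: open {62} ∋ x has {62} ∩ (A ∖ {62}) = ∅, so x is NOT a limit point.
  x = 63: open {60, 63} ∋ x has {60, 63} ∩ (A ∖ {63}) = ∅, so x is NOT a limit point.
  x = 64: open {60, 61, 62, 63, 64} ∋ x has {60, 61, 62, 63, 64} ∩ (A ∖ {64}) = ∅, so x is NOT a limit point.
Collecting: A' = {61}.


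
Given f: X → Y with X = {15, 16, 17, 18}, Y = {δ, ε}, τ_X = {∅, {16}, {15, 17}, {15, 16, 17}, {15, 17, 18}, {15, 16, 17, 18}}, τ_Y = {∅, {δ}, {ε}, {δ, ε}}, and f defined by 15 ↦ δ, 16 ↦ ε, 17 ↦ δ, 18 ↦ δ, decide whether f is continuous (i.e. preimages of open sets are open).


f IS continuous.

Compute f^{-1}(U) for each U ∈ τ_Y:
  U = ∅: f^{-1}(U) = ∅ ∈ τ_X ✓.
  U = {δ}: f^{-1}(U) = {15, 17, 18} ∈ τ_X ✓.
  U = {ε}: f^{-1}(U) = {16} ∈ τ_X ✓.
  U = {δ, ε}: f^{-1}(U) = {15, 16, 17, 18} ∈ τ_X ✓.
Every preimage lies in τ_X, so f IS continuous.


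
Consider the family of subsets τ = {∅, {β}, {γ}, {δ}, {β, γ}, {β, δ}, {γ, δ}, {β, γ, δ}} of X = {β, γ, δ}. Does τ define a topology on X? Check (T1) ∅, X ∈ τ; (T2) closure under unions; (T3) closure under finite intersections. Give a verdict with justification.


τ IS a topology on X.

Axiom (T1): ∅ ∈ τ? Yes; X ∈ τ? Yes.
Axiom (T2/T3): check pairwise unions and intersections of members of τ.
All pairwise intersections and unions checked — each lies in τ. Therefore τ satisfies (T1), (T2), (T3): it IS a topology on X.


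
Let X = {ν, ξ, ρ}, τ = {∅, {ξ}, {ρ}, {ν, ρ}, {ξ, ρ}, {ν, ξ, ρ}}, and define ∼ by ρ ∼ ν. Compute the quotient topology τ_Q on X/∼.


X/∼ = {[ν=ρ], [ξ]}; |τ_Q| = 4.

Equivalence classes: [ν=ρ], [ξ].
Quotient map π: X → X/∼ sends ν ↦ [ν=ρ], ξ ↦ [ξ], ρ ↦ [ν=ρ].
For each subset V ⊆ X/∼, compute π^{-1}(V) ⊆ X and check whether π^{-1}(V) ∈ τ. V is open in τ_Q iff π^{-1}(V) ∈ τ.
  V = {}: π^{-1}(V) = ∅ ∈ τ ✓.
  V = {[ν=ρ]}: π^{-1}(V) = {ν, ρ} ∈ τ ✓.
  V = {[ξ]}: π^{-1}(V) = {ξ} ∈ τ ✓.
  V = {[ν=ρ], [ξ]}: π^{-1}(V) = {ν, ξ, ρ} ∈ τ ✓.
Open sets in the quotient: τ_Q = {{}, {[ν=ρ]}, {[ξ]}, {[ν=ρ], [ξ]}} (4 elements).


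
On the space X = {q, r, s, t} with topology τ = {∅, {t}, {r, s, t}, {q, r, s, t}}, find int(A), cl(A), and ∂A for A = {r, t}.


int(A) = {t}, cl(A) = {q, r, s, t}, ∂A = {q, r, s}.

Closed sets in (X, τ) are complements of opens:
  closed(X, τ) = {∅, {q}, {q, r, s}, {q, r, s, t}}.
int(A) = ⋃ {U ∈ τ : U ⊆ A}. Opens contained in A: ∅, {t}.
Taking the union of these: int(A) = {t}.
cl(A) = ⋂ {C closed : A ⊆ C}. Closed sets containing A: {q, r, s, t}.
Intersecting these: cl(A) = {q, r, s, t}.
∂A = cl(A) ∖ int(A) = {q, r, s, t} ∖ {t} = {q, r, s}.


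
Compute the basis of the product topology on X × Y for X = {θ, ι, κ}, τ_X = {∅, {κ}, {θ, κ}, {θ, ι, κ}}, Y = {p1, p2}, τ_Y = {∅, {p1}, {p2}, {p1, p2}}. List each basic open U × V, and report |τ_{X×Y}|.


Basis B = {∅ × ∅, {κ} × {p1}, {κ} × {p2}, {θ, κ} × {p1}, {θ, κ} × {p2}, {κ} × {p1, p2}, {θ, ι, κ} × {p1}, {θ, ι, κ} × {p2}, {θ, κ} × {p1, p2}, {θ, ι, κ} × {p1, p2}}; |τ_{X×Y}| = 16.

Enumerate products U × V with U ∈ τ_X, V ∈ τ_Y (deduplicated):
  ∅ × ∅ = {} (∅)
  {κ} × {p1} = {(κ,p1)}
  {κ} × {p2} = {(κ,p2)}
  {θ, κ} × {p1} = {(θ,p1), (κ,p1)}
  {θ, κ} × {p2} = {(θ,p2), (κ,p2)}
  {κ} × {p1, p2} = {(κ,p1), (κ,p2)}
  {θ, ι, κ} × {p1} = {(θ,p1), (ι,p1), (κ,p1)}
  {θ, ι, κ} × {p2} = {(θ,p2), (ι,p2), (κ,p2)}
  {θ, κ} × {p1, p2} = {(θ,p1), (θ,p2), (κ,p1), (κ,p2)}
  {θ, ι, κ} × {p1, p2} = {(θ,p1), (θ,p2), (ι,p1), (ι,p2), (κ,p1), (κ,p2)}
These 10 distinct sets form the basis B.
Close under arbitrary unions to get τ_{X×Y}; counting gives |τ_{X×Y}| = 16.


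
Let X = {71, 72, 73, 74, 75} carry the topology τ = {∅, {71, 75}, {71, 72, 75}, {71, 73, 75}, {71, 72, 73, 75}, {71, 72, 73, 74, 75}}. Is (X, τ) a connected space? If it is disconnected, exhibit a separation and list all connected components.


(X, τ) is connected.

Find clopen sets (U ∈ τ with X ∖ U ∈ τ):
  U = ∅, X ∖ U = {71, 72, 73, 74, 75} — both open, so U is clopen.
  U = {71, 72, 73, 74, 75}, X ∖ U = ∅ — both open, so U is clopen.
Only trivial clopens (∅ and X) exist, so (X, τ) is connected.
Compute connected components by grouping points that agree on all clopens:
  component: {71, 72, 73, 74, 75}


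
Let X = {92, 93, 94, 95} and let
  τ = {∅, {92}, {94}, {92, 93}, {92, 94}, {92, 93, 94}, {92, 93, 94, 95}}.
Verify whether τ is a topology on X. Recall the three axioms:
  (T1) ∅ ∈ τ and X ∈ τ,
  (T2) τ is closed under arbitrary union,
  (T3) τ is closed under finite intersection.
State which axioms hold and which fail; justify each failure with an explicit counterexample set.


τ IS a topology on X.

Axiom (T1): ∅ ∈ τ? Yes; X ∈ τ? Yes.
Axiom (T2/T3): check pairwise unions and intersections of members of τ.
All pairwise intersections and unions checked — each lies in τ. Therefore τ satisfies (T1), (T2), (T3): it IS a topology on X.
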